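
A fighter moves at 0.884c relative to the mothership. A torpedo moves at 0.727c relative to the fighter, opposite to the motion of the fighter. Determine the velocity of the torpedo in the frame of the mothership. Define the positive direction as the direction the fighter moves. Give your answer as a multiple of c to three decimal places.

With v = 0.884 and u' = -0.727 (in units of c),
u = (u' + v)/(1 + u'v/c²):
u = (-0.727 + 0.884) / (1 + (-0.727)·0.884) = 0.1570/0.3573 = 0.4394

+0.439c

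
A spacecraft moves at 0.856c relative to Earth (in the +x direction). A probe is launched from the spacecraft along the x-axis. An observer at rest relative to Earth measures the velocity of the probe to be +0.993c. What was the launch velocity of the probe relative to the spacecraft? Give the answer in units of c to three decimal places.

Invert the composition law: u' = (u − v)/(1 − uv/c²).
u' = (0.993 − 0.856) / (1 − (0.993)(0.856)) = 0.1370/0.1500 = 0.9134.

+0.913c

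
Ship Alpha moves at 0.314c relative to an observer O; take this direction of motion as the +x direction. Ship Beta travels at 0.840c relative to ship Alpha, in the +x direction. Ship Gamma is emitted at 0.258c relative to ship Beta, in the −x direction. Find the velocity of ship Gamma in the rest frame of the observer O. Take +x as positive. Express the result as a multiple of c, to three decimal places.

+0.857c

Apply u = (u' + v)/(1 + u'v/c²) successively, working outward toward the observer O.
Start: velocity of ship Alpha relative to the observer O = 0.3140c.
Compose with ship Beta (u' = 0.840 in ship Alpha frame): u_1 = (0.840 + 0.314) / (1 + 0.840·0.314) = 1.1540/1.2638 = 0.9131.
Compose with ship Gamma (u' = -0.258 in ship Beta frame): u_2 = (-0.258 + 0.913) / (1 + (-0.258)·0.913) = 0.6551/0.7644 = 0.8571.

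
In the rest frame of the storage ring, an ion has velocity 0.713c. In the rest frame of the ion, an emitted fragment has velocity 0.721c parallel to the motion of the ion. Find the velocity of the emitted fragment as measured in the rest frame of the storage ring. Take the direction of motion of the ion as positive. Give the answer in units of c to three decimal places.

0.947c

With v = 0.713 and u' = 0.721 (in units of c),
u = (u' + v)/(1 + u'v/c²):
u = (0.721 + 0.713) / (1 + 0.721·0.713) = 1.4340/1.5141 = 0.9471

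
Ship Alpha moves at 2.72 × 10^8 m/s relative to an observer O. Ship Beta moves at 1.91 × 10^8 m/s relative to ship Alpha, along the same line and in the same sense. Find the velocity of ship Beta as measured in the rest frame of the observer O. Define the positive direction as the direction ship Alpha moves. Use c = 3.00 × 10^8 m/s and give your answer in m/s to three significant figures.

In units of c (dividing by 3.00 × 10^8 m/s): v = 0.907, u' = 0.637.
u = (u' + v)/(1 + u'v/c²):
u = (0.637 + 0.907) / (1 + 0.637·0.907) = 1.5433/1.5772 = 0.9785
Converting back: u = 0.9785 × 3.00 × 10^8 m/s.

2.94 × 10^8 m/s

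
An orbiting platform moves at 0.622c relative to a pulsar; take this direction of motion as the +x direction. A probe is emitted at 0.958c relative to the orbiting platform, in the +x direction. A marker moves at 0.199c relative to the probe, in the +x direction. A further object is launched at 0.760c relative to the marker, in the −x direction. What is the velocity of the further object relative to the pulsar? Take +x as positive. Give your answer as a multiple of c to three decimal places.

Apply u = (u' + v)/(1 + u'v/c²) successively, working outward toward the pulsar.
Start: velocity of the orbiting platform relative to the pulsar = 0.6220c.
Compose with the probe (u' = 0.958 in the orbiting platform frame): u_1 = (0.958 + 0.622) / (1 + 0.958·0.622) = 1.5800/1.5959 = 0.9901.
Compose with the marker (u' = 0.199 in the probe frame): u_2 = (0.199 + 0.990) / (1 + 0.199·0.990) = 1.1891/1.1970 = 0.9933.
Compose with the further object (u' = -0.760 in the marker frame): u_3 = (-0.760 + 0.993) / (1 + (-0.760)·0.993) = 0.2333/0.2451 = 0.9522.

+0.952c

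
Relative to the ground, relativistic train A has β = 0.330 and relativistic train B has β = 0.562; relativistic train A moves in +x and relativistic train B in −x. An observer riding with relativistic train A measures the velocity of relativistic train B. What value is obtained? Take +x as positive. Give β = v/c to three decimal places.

β_A = 0.330, β_B = -0.562.
Transform to A's frame with the inverse velocity-addition law: u' = (u − v)/(1 − uv/c²), taking u = β_B and v = β_A.
u' = (-0.562 − 0.330) / (1 − (0.330)(-0.562)) = -0.8920/1.1855 = -0.7525.

β = -0.752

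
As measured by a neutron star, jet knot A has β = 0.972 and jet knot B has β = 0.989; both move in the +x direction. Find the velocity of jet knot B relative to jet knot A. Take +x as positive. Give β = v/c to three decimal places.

β = +0.439

β_A = 0.972, β_B = 0.989.
Transform to A's frame with the inverse velocity-addition law: u' = (u − v)/(1 − uv/c²), taking u = β_B and v = β_A.
u' = (0.989 − 0.972) / (1 − (0.972)(0.989)) = 0.0170/0.0387 = 0.4394.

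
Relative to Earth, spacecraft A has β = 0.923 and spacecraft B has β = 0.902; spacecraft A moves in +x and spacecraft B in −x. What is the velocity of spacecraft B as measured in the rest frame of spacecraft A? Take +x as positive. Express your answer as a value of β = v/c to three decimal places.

β_A = 0.923, β_B = -0.902.
Transform to A's frame with the inverse velocity-addition law: u' = (u − v)/(1 − uv/c²), taking u = β_B and v = β_A.
u' = (-0.902 − 0.923) / (1 − (0.923)(-0.902)) = -1.8250/1.8325 = -0.9959.

β = -0.996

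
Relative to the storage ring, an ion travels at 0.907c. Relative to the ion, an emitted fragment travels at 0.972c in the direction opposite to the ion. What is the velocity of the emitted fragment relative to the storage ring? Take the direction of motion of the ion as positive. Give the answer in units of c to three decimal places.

-0.549c

With v = 0.907 and u' = -0.972 (in units of c),
u = (u' + v)/(1 + u'v/c²):
u = (-0.972 + 0.907) / (1 + (-0.972)·0.907) = -0.0650/0.1184 = -0.5490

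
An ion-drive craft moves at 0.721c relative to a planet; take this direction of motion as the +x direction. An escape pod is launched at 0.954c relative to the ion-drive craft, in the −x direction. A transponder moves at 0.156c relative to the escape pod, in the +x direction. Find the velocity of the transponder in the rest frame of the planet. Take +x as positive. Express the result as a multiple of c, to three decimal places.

Apply u = (u' + v)/(1 + u'v/c²) successively, working outward toward the planet.
Start: velocity of the ion-drive craft relative to the planet = 0.7210c.
Compose with the escape pod (u' = -0.954 in the ion-drive craft frame): u_1 = (-0.954 + 0.721) / (1 + (-0.954)·0.721) = -0.2330/0.3122 = -0.7464.
Compose with the transponder (u' = 0.156 in the escape pod frame): u_2 = (0.156 + (-0.746)) / (1 + 0.156·(-0.746)) = -0.5904/0.8836 = -0.6682.

-0.668c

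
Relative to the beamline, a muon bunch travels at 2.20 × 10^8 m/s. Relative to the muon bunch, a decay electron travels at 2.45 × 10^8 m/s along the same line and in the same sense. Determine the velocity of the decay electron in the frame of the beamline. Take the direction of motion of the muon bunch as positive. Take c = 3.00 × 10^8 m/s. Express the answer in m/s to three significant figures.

In units of c (dividing by 3.00 × 10^8 m/s): v = 0.733, u' = 0.817.
u = (u' + v)/(1 + u'v/c²):
u = (0.817 + 0.733) / (1 + 0.817·0.733) = 1.5500/1.5989 = 0.9694
Converting back: u = 0.9694 × 3.00 × 10^8 m/s.

2.91 × 10^8 m/s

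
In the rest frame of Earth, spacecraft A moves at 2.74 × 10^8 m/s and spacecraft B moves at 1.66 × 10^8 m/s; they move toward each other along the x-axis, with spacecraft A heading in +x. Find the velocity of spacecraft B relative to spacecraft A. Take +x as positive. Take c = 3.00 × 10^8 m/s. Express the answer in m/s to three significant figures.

-2.92 × 10^8 m/s

β_A = 0.913, β_B = -0.553 (dividing each by c = 3.00 × 10^8 m/s).
Transform to A's frame with the inverse velocity-addition law: u' = (u − v)/(1 − uv/c²), taking u = β_B and v = β_A.
u' = (-0.553 − 0.913) / (1 − (0.913)(-0.553)) = -1.4667/1.5054 = -0.9743.
u' = -0.9743 × 3.00 × 10^8 m/s.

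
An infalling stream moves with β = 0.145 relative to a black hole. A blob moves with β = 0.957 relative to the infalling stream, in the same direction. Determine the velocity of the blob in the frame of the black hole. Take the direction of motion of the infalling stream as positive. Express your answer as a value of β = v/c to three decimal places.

β = 0.968

With v = 0.145 and u' = 0.957 (in units of c),
u = (u' + v)/(1 + u'v/c²):
u = (0.957 + 0.145) / (1 + 0.957·0.145) = 1.1020/1.1388 = 0.9677
(Galilean addition would give +1.102c, exceeding c.)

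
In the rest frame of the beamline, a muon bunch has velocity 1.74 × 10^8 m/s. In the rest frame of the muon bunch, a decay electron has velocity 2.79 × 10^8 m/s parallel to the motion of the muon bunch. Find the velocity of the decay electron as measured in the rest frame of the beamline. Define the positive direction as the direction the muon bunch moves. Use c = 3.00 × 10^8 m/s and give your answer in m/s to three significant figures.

In units of c (dividing by 3.00 × 10^8 m/s): v = 0.580, u' = 0.930.
u = (u' + v)/(1 + u'v/c²):
u = (0.930 + 0.580) / (1 + 0.930·0.580) = 1.5100/1.5394 = 0.9809
Converting back: u = 0.9809 × 3.00 × 10^8 m/s.

2.94 × 10^8 m/s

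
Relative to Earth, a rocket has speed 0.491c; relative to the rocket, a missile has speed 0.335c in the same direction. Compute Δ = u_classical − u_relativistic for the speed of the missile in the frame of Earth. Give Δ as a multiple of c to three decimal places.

Galilean: u_cl = 0.335 + 0.491 = 0.8260.
Relativistic: u_rel = (0.335 + 0.491) / (1 + 0.335·0.491) = 0.8260/1.1645 = 0.7093.
Δ = 0.8260 − 0.7093 = 0.1167.

Δ = 0.117c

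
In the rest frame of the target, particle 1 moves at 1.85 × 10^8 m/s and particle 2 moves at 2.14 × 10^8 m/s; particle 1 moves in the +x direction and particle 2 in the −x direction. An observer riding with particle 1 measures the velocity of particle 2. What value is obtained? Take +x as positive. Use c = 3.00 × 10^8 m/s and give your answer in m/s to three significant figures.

-2.77 × 10^8 m/s

β_A = 0.617, β_B = -0.713 (dividing each by c = 3.00 × 10^8 m/s).
Transform to A's frame with the inverse velocity-addition law: u' = (u − v)/(1 − uv/c²), taking u = β_B and v = β_A.
u' = (-0.713 − 0.617) / (1 − (0.617)(-0.713)) = -1.3300/1.4399 = -0.9237.
u' = -0.9237 × 3.00 × 10^8 m/s.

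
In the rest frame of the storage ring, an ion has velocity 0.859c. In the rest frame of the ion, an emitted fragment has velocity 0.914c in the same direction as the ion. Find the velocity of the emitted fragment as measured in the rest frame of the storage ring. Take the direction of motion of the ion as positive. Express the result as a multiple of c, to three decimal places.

0.993c

With v = 0.859 and u' = 0.914 (in units of c),
u = (u' + v)/(1 + u'v/c²):
u = (0.914 + 0.859) / (1 + 0.914·0.859) = 1.7730/1.7851 = 0.9932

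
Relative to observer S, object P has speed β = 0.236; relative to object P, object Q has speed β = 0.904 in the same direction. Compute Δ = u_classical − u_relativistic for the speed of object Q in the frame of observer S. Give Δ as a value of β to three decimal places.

Δ = 0.200

Galilean: u_cl = 0.904 + 0.236 = 1.1400.
Relativistic: u_rel = (0.904 + 0.236) / (1 + 0.904·0.236) = 1.1400/1.2133 = 0.9396.
Δ = 1.1400 − 0.9396 = 0.2004.
(The classical prediction exceeds c; the relativistic result does not.)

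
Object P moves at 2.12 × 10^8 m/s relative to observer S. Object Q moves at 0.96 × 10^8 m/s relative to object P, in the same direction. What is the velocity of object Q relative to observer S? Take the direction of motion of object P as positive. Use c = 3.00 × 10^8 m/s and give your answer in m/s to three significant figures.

2.51 × 10^8 m/s

In units of c (dividing by 3.00 × 10^8 m/s): v = 0.707, u' = 0.320.
u = (u' + v)/(1 + u'v/c²):
u = (0.320 + 0.707) / (1 + 0.320·0.707) = 1.0267/1.2261 = 0.8373
(Galilean addition would give +1.027c, exceeding c.)
Converting back: u = 0.8373 × 3.00 × 10^8 m/s.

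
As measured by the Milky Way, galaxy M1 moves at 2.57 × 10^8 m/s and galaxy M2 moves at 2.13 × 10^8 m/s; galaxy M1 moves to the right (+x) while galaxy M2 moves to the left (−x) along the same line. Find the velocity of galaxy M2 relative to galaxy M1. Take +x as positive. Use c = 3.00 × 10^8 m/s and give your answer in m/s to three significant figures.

-2.92 × 10^8 m/s

β_A = 0.857, β_B = -0.710 (dividing each by c = 3.00 × 10^8 m/s).
Transform to A's frame with the inverse velocity-addition law: u' = (u − v)/(1 − uv/c²), taking u = β_B and v = β_A.
u' = (-0.710 − 0.857) / (1 − (0.857)(-0.710)) = -1.5667/1.6082 = -0.9742.
u' = -0.9742 × 3.00 × 10^8 m/s.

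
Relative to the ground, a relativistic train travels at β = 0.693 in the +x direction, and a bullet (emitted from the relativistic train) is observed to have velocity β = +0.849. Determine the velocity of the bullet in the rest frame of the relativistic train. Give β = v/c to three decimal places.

Invert the composition law: u' = (u − v)/(1 − uv/c²).
u' = (0.849 − 0.693) / (1 − (0.849)(0.693)) = 0.1560/0.4116 = 0.3790.

β = +0.379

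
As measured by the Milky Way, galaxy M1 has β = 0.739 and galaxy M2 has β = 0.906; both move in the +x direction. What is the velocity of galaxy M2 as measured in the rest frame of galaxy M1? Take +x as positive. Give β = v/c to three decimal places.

β_A = 0.739, β_B = 0.906.
Transform to A's frame with the inverse velocity-addition law: u' = (u − v)/(1 − uv/c²), taking u = β_B and v = β_A.
u' = (0.906 − 0.739) / (1 − (0.739)(0.906)) = 0.1670/0.3305 = 0.5053.

β = +0.505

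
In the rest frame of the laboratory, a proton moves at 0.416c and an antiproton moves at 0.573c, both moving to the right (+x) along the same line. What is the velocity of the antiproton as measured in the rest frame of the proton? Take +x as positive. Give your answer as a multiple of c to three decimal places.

+0.206c

β_A = 0.416, β_B = 0.573.
Transform to A's frame with the inverse velocity-addition law: u' = (u − v)/(1 − uv/c²), taking u = β_B and v = β_A.
u' = (0.573 − 0.416) / (1 − (0.416)(0.573)) = 0.1570/0.7616 = 0.2061.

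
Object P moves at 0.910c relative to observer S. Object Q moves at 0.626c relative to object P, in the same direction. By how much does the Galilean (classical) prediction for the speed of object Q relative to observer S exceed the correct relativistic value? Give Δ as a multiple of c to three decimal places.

Δ = 0.557c

Galilean: u_cl = 0.626 + 0.910 = 1.5360.
Relativistic: u_rel = (0.626 + 0.910) / (1 + 0.626·0.910) = 1.5360/1.5697 = 0.9786.
Δ = 1.5360 − 0.9786 = 0.5574.
(The classical prediction exceeds c; the relativistic result does not.)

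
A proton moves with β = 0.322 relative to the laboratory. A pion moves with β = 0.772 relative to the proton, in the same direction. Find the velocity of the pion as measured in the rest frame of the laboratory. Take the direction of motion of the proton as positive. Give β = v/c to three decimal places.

β = 0.876

With v = 0.322 and u' = 0.772 (in units of c),
u = (u' + v)/(1 + u'v/c²):
u = (0.772 + 0.322) / (1 + 0.772·0.322) = 1.0940/1.2486 = 0.8762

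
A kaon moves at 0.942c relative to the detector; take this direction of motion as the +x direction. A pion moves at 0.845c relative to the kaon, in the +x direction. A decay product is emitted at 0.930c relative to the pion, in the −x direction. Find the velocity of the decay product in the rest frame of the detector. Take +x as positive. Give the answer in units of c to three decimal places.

+0.871c

Apply u = (u' + v)/(1 + u'v/c²) successively, working outward toward the detector.
Start: velocity of the kaon relative to the detector = 0.9420c.
Compose with the pion (u' = 0.845 in the kaon frame): u_1 = (0.845 + 0.942) / (1 + 0.845·0.942) = 1.7870/1.7960 = 0.9950.
Compose with the decay product (u' = -0.930 in the pion frame): u_2 = (-0.930 + 0.995) / (1 + (-0.930)·0.995) = 0.0650/0.0747 = 0.8706.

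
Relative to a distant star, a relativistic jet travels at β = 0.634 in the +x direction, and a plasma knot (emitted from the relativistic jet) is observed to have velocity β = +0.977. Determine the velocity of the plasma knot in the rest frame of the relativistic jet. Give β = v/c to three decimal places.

β = +0.901

Invert the composition law: u' = (u − v)/(1 − uv/c²).
u' = (0.977 − 0.634) / (1 − (0.977)(0.634)) = 0.3430/0.3806 = 0.9013.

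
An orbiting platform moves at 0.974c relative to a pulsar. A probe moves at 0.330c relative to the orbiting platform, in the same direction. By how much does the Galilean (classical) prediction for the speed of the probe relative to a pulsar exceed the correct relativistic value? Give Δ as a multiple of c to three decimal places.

Δ = 0.317c

Galilean: u_cl = 0.330 + 0.974 = 1.3040.
Relativistic: u_rel = (0.330 + 0.974) / (1 + 0.330·0.974) = 1.3040/1.3214 = 0.9868.
Δ = 1.3040 − 0.9868 = 0.3172.
(The classical prediction exceeds c; the relativistic result does not.)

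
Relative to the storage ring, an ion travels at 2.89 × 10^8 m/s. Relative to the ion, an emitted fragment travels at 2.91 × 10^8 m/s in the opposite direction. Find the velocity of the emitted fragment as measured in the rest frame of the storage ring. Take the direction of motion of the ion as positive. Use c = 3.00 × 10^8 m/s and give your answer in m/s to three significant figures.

-3.05 × 10^7 m/s

In units of c (dividing by 3.00 × 10^8 m/s): v = 0.963, u' = -0.970.
u = (u' + v)/(1 + u'v/c²):
u = (-0.970 + 0.963) / (1 + (-0.970)·0.963) = -0.0067/0.0656 = -0.1017
Converting back: u = -0.1017 × 3.00 × 10^8 m/s.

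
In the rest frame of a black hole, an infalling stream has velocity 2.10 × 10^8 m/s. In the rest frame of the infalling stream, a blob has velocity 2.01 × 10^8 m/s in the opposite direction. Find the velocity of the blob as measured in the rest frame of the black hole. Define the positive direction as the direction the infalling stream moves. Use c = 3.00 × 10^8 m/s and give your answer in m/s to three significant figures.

In units of c (dividing by 3.00 × 10^8 m/s): v = 0.700, u' = -0.670.
u = (u' + v)/(1 + u'v/c²):
u = (-0.670 + 0.700) / (1 + (-0.670)·0.700) = 0.0300/0.5310 = 0.0565
(Galilean addition would give +0.030c.)
Converting back: u = 0.0565 × 3.00 × 10^8 m/s.

+1.69 × 10^7 m/s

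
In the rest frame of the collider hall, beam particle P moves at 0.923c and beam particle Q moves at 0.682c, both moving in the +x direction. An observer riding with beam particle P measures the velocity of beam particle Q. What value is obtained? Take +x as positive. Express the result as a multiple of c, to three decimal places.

-0.650c

β_A = 0.923, β_B = 0.682.
Transform to A's frame with the inverse velocity-addition law: u' = (u − v)/(1 − uv/c²), taking u = β_B and v = β_A.
u' = (0.682 − 0.923) / (1 − (0.923)(0.682)) = -0.2410/0.3705 = -0.6504.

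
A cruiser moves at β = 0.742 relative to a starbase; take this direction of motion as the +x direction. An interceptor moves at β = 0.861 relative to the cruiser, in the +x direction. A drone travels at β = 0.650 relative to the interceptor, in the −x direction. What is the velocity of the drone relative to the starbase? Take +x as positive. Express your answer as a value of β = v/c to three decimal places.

Apply u = (u' + v)/(1 + u'v/c²) successively, working outward toward the starbase.
Start: velocity of the cruiser relative to the starbase = 0.7420c.
Compose with the interceptor (u' = 0.861 in the cruiser frame): u_1 = (0.861 + 0.742) / (1 + 0.861·0.742) = 1.6030/1.6389 = 0.9781.
Compose with the drone (u' = -0.650 in the interceptor frame): u_2 = (-0.650 + 0.978) / (1 + (-0.650)·0.978) = 0.3281/0.3642 = 0.9009.

β = +0.901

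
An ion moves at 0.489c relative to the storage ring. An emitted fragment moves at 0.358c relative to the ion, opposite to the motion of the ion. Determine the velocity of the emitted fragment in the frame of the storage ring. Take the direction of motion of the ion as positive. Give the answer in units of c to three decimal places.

+0.159c

With v = 0.489 and u' = -0.358 (in units of c),
u = (u' + v)/(1 + u'v/c²):
u = (-0.358 + 0.489) / (1 + (-0.358)·0.489) = 0.1310/0.8249 = 0.1588
(Galilean addition would give +0.131c.)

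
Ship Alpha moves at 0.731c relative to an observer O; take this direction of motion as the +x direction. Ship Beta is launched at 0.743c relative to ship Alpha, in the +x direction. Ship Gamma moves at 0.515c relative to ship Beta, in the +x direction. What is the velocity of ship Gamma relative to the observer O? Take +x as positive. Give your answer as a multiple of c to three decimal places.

Apply u = (u' + v)/(1 + u'v/c²) successively, working outward toward the observer O.
Start: velocity of ship Alpha relative to the observer O = 0.7310c.
Compose with ship Beta (u' = 0.743 in ship Alpha frame): u_1 = (0.743 + 0.731) / (1 + 0.743·0.731) = 1.4740/1.5431 = 0.9552.
Compose with ship Gamma (u' = 0.515 in ship Beta frame): u_2 = (0.515 + 0.955) / (1 + 0.515·0.955) = 1.4702/1.4919 = 0.9854.

0.985c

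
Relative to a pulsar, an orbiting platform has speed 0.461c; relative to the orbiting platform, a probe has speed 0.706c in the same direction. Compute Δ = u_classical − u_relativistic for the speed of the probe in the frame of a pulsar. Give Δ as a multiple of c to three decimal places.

Δ = 0.287c

Galilean: u_cl = 0.706 + 0.461 = 1.1670.
Relativistic: u_rel = (0.706 + 0.461) / (1 + 0.706·0.461) = 1.1670/1.3255 = 0.8804.
Δ = 1.1670 − 0.8804 = 0.2866.
(The classical prediction exceeds c; the relativistic result does not.)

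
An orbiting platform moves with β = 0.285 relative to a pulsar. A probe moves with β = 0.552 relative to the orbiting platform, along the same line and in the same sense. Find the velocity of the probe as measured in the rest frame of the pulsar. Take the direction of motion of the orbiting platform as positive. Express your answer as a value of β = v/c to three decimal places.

β = 0.723

With v = 0.285 and u' = 0.552 (in units of c),
u = (u' + v)/(1 + u'v/c²):
u = (0.552 + 0.285) / (1 + 0.552·0.285) = 0.8370/1.1573 = 0.7232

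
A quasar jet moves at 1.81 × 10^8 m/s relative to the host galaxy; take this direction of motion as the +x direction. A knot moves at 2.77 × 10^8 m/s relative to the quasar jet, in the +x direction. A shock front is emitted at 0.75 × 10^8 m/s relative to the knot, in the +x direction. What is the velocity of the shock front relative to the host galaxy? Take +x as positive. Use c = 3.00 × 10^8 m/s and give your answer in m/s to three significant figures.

2.96 × 10^8 m/s

Apply u = (u' + v)/(1 + u'v/c²) successively, working outward toward the host galaxy.
(Dividing each given speed by c = 3.00 × 10^8 m/s to work in units of c.)
Start: velocity of the quasar jet relative to the host galaxy = 0.6033c.
Compose with the knot (u' = 0.923 in the quasar jet frame): u_1 = (0.923 + 0.603) / (1 + 0.923·0.603) = 1.5267/1.5571 = 0.9805.
Compose with the shock front (u' = 0.250 in the knot frame): u_2 = (0.250 + 0.980) / (1 + 0.250·0.980) = 1.2305/1.2451 = 0.9882.
So u = 0.9882 × 3.00 × 10^8 m/s.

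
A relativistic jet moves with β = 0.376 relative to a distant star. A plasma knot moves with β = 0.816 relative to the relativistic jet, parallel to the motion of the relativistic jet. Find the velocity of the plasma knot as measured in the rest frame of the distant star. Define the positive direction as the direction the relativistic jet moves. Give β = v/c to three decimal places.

β = 0.912

With v = 0.376 and u' = 0.816 (in units of c),
u = (u' + v)/(1 + u'v/c²):
u = (0.816 + 0.376) / (1 + 0.816·0.376) = 1.1920/1.3068 = 0.9121
(Galilean addition would give +1.192c, exceeding c.)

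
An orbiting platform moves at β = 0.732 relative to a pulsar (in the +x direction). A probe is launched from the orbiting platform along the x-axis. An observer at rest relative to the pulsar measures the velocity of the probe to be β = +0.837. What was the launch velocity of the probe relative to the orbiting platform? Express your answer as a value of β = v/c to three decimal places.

Invert the composition law: u' = (u − v)/(1 − uv/c²).
u' = (0.837 − 0.732) / (1 − (0.837)(0.732)) = 0.1050/0.3873 = 0.2711.

β = +0.271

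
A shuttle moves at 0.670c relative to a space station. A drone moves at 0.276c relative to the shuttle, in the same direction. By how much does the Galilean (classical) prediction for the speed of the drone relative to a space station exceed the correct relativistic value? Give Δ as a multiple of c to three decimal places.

Galilean: u_cl = 0.276 + 0.670 = 0.9460.
Relativistic: u_rel = (0.276 + 0.670) / (1 + 0.276·0.670) = 0.9460/1.1849 = 0.7984.
Δ = 0.9460 − 0.7984 = 0.1476.

Δ = 0.148c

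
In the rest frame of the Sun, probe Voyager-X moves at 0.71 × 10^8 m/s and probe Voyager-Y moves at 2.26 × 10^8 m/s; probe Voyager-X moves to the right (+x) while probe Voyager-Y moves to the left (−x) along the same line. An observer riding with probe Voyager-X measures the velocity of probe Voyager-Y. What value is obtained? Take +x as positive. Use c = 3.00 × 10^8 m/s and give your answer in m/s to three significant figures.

β_A = 0.237, β_B = -0.753 (dividing each by c = 3.00 × 10^8 m/s).
Transform to A's frame with the inverse velocity-addition law: u' = (u − v)/(1 − uv/c²), taking u = β_B and v = β_A.
u' = (-0.753 − 0.237) / (1 − (0.237)(-0.753)) = -0.9900/1.1783 = -0.8402.
u' = -0.8402 × 3.00 × 10^8 m/s.

-2.52 × 10^8 m/s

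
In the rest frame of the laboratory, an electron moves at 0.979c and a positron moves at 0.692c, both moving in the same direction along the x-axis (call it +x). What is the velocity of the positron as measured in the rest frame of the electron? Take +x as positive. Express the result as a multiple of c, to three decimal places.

β_A = 0.979, β_B = 0.692.
Transform to A's frame with the inverse velocity-addition law: u' = (u − v)/(1 − uv/c²), taking u = β_B and v = β_A.
u' = (0.692 − 0.979) / (1 − (0.979)(0.692)) = -0.2870/0.3225 = -0.8898.

-0.890c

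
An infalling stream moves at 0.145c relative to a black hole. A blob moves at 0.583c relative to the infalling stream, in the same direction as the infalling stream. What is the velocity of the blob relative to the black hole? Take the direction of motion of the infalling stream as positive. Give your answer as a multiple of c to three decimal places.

0.671c

With v = 0.145 and u' = 0.583 (in units of c),
u = (u' + v)/(1 + u'v/c²):
u = (0.583 + 0.145) / (1 + 0.583·0.145) = 0.7280/1.0845 = 0.6713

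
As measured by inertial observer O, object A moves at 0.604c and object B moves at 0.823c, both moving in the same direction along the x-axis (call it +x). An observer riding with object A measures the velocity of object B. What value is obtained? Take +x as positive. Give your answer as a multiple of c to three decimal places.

+0.435c

β_A = 0.604, β_B = 0.823.
Transform to A's frame with the inverse velocity-addition law: u' = (u − v)/(1 − uv/c²), taking u = β_B and v = β_A.
u' = (0.823 − 0.604) / (1 − (0.604)(0.823)) = 0.2190/0.5029 = 0.4355.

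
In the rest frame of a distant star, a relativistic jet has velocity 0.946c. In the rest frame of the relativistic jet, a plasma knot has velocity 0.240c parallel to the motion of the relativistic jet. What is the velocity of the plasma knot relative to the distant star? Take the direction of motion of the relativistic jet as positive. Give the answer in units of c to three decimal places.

0.967c

With v = 0.946 and u' = 0.240 (in units of c),
u = (u' + v)/(1 + u'v/c²):
u = (0.240 + 0.946) / (1 + 0.240·0.946) = 1.1860/1.2270 = 0.9666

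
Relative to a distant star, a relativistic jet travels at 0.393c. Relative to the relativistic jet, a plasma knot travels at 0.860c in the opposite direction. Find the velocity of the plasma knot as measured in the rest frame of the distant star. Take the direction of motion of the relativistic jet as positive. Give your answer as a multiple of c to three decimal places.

With v = 0.393 and u' = -0.860 (in units of c),
u = (u' + v)/(1 + u'v/c²):
u = (-0.860 + 0.393) / (1 + (-0.860)·0.393) = -0.4670/0.6620 = -0.7054
(Galilean addition would give -0.467c.)

-0.705c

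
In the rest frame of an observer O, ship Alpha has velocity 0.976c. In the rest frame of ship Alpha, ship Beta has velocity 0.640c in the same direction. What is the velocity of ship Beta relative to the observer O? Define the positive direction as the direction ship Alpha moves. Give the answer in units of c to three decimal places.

0.995c

With v = 0.976 and u' = 0.640 (in units of c),
u = (u' + v)/(1 + u'v/c²):
u = (0.640 + 0.976) / (1 + 0.640·0.976) = 1.6160/1.6246 = 0.9947
(Galilean addition would give +1.616c, exceeding c.)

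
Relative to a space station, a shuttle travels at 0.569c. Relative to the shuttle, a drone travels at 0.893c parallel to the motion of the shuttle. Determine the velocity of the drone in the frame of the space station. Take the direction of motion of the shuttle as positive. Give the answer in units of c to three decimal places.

0.969c

With v = 0.569 and u' = 0.893 (in units of c),
u = (u' + v)/(1 + u'v/c²):
u = (0.893 + 0.569) / (1 + 0.893·0.569) = 1.4620/1.5081 = 0.9694
(Galilean addition would give +1.462c, exceeding c.)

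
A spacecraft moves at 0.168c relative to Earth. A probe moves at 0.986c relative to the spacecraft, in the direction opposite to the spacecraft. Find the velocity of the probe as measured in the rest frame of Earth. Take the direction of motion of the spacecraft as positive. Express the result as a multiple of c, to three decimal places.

-0.980c

With v = 0.168 and u' = -0.986 (in units of c),
u = (u' + v)/(1 + u'v/c²):
u = (-0.986 + 0.168) / (1 + (-0.986)·0.168) = -0.8180/0.8344 = -0.9804
(Galilean addition would give -0.818c.)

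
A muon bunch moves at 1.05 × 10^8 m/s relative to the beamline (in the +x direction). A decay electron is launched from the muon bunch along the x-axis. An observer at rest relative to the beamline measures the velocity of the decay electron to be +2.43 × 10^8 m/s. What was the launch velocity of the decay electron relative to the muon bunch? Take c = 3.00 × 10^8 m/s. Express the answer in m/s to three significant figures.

+1.93 × 10^8 m/s

v = 0.350c, u = 0.810c.
Invert the composition law: u' = (u − v)/(1 − uv/c²).
u' = (0.810 − 0.350) / (1 − (0.810)(0.350)) = 0.4600/0.7165 = 0.6420.
u' = 0.6420 × 3.00 × 10^8 m/s.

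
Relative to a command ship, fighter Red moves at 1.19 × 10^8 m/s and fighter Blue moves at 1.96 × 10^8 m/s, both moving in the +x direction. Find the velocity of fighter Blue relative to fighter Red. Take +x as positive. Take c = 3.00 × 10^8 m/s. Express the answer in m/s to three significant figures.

β_A = 0.397, β_B = 0.653 (dividing each by c = 3.00 × 10^8 m/s).
Transform to A's frame with the inverse velocity-addition law: u' = (u − v)/(1 − uv/c²), taking u = β_B and v = β_A.
u' = (0.653 − 0.397) / (1 − (0.397)(0.653)) = 0.2567/0.7408 = 0.3465.
u' = 0.3465 × 3.00 × 10^8 m/s.

+1.04 × 10^8 m/s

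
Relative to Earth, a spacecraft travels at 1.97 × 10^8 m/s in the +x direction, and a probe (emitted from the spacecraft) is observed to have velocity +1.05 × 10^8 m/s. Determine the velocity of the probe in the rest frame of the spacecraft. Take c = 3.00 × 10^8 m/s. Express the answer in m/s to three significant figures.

-1.19 × 10^8 m/s

v = 0.657c, u = 0.350c.
Invert the composition law: u' = (u − v)/(1 − uv/c²).
u' = (0.350 − 0.657) / (1 − (0.350)(0.657)) = -0.3067/0.7702 = -0.3982.
u' = -0.3982 × 3.00 × 10^8 m/s.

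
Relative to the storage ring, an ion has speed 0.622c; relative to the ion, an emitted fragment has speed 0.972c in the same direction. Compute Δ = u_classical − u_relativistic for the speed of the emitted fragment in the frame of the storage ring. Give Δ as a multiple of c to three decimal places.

Galilean: u_cl = 0.972 + 0.622 = 1.5940.
Relativistic: u_rel = (0.972 + 0.622) / (1 + 0.972·0.622) = 1.5940/1.6046 = 0.9934.
Δ = 1.5940 − 0.9934 = 0.6006.
(The classical prediction exceeds c; the relativistic result does not.)

Δ = 0.601c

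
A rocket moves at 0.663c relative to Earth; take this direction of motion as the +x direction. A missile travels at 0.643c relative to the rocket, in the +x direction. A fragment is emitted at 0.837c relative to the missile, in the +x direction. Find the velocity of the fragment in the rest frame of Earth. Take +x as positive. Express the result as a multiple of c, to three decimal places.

0.992c

Apply u = (u' + v)/(1 + u'v/c²) successively, working outward toward Earth.
Start: velocity of the rocket relative to Earth = 0.6630c.
Compose with the missile (u' = 0.643 in the rocket frame): u_1 = (0.643 + 0.663) / (1 + 0.643·0.663) = 1.3060/1.4263 = 0.9157.
Compose with the fragment (u' = 0.837 in the missile frame): u_2 = (0.837 + 0.916) / (1 + 0.837·0.916) = 1.7527/1.7664 = 0.9922.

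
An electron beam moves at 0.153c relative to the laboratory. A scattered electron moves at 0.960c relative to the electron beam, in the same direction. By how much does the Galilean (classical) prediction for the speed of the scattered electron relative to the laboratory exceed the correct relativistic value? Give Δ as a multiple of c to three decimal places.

Δ = 0.143c

Galilean: u_cl = 0.960 + 0.153 = 1.1130.
Relativistic: u_rel = (0.960 + 0.153) / (1 + 0.960·0.153) = 1.1130/1.1469 = 0.9705.
Δ = 1.1130 − 0.9705 = 0.1425.
(The classical prediction exceeds c; the relativistic result does not.)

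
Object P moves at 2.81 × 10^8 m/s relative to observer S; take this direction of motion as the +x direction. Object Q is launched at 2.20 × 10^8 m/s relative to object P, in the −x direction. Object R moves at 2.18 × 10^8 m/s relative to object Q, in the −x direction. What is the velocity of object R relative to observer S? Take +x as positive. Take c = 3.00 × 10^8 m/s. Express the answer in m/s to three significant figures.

Apply u = (u' + v)/(1 + u'v/c²) successively, working outward toward observer S.
(Dividing each given speed by c = 3.00 × 10^8 m/s to work in units of c.)
Start: velocity of object P relative to observer S = 0.9367c.
Compose with object Q (u' = -0.733 in object P frame): u_1 = (-0.733 + 0.937) / (1 + (-0.733)·0.937) = 0.2033/0.3131 = 0.6494.
Compose with object R (u' = -0.727 in object Q frame): u_2 = (-0.727 + 0.649) / (1 + (-0.727)·0.649) = -0.0773/0.5281 = -0.1463.
So u = -0.1463 × 3.00 × 10^8 m/s.

-4.39 × 10^7 m/s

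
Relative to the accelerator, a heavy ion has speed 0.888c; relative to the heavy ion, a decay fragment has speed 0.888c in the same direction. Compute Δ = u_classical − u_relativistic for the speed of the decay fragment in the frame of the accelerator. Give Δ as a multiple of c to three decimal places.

Δ = 0.783c

Galilean: u_cl = 0.888 + 0.888 = 1.7760.
Relativistic: u_rel = (0.888 + 0.888) / (1 + 0.888·0.888) = 1.7760/1.7885 = 0.9930.
Δ = 1.7760 − 0.9930 = 0.7830.
(The classical prediction exceeds c; the relativistic result does not.)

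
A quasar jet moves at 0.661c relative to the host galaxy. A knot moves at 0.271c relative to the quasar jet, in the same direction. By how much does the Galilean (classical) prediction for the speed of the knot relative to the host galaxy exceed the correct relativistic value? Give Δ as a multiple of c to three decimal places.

Galilean: u_cl = 0.271 + 0.661 = 0.9320.
Relativistic: u_rel = (0.271 + 0.661) / (1 + 0.271·0.661) = 0.9320/1.1791 = 0.7904.
Δ = 0.9320 − 0.7904 = 0.1416.

Δ = 0.142c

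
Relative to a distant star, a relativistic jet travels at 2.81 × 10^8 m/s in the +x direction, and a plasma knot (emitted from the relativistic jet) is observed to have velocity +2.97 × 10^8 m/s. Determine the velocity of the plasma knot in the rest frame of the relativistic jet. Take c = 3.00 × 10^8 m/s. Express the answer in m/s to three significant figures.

v = 0.937c, u = 0.990c.
Invert the composition law: u' = (u − v)/(1 − uv/c²).
u' = (0.990 − 0.937) / (1 − (0.990)(0.937)) = 0.0533/0.0727 = 0.7336.
u' = 0.7336 × 3.00 × 10^8 m/s.

+2.20 × 10^8 m/s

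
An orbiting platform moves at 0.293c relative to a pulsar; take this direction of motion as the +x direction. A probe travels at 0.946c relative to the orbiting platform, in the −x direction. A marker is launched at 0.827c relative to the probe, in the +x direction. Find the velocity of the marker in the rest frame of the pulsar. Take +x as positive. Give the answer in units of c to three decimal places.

-0.302c

Apply u = (u' + v)/(1 + u'v/c²) successively, working outward toward the pulsar.
Start: velocity of the orbiting platform relative to the pulsar = 0.2930c.
Compose with the probe (u' = -0.946 in the orbiting platform frame): u_1 = (-0.946 + 0.293) / (1 + (-0.946)·0.293) = -0.6530/0.7228 = -0.9034.
Compose with the marker (u' = 0.827 in the probe frame): u_2 = (0.827 + (-0.903)) / (1 + 0.827·(-0.903)) = -0.0764/0.2529 = -0.3021.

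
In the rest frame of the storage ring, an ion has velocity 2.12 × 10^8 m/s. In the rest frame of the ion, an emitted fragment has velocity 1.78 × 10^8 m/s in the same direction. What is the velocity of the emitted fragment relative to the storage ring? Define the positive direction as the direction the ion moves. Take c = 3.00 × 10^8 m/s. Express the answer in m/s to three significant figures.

2.75 × 10^8 m/s

In units of c (dividing by 3.00 × 10^8 m/s): v = 0.707, u' = 0.593.
u = (u' + v)/(1 + u'v/c²):
u = (0.593 + 0.707) / (1 + 0.593·0.707) = 1.3000/1.4193 = 0.9160
(Galilean addition would give +1.300c, exceeding c.)
Converting back: u = 0.9160 × 3.00 × 10^8 m/s.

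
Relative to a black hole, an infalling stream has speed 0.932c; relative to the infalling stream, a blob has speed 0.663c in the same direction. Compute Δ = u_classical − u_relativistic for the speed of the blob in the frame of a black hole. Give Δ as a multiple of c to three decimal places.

Δ = 0.609c

Galilean: u_cl = 0.663 + 0.932 = 1.5950.
Relativistic: u_rel = (0.663 + 0.932) / (1 + 0.663·0.932) = 1.5950/1.6179 = 0.9858.
Δ = 1.5950 − 0.9858 = 0.6092.
(The classical prediction exceeds c; the relativistic result does not.)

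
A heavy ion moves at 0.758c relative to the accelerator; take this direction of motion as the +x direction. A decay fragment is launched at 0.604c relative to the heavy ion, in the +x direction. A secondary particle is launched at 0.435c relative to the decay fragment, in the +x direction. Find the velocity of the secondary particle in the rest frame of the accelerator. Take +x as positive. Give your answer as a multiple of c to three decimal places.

Apply u = (u' + v)/(1 + u'v/c²) successively, working outward toward the accelerator.
Start: velocity of the heavy ion relative to the accelerator = 0.7580c.
Compose with the decay fragment (u' = 0.604 in the heavy ion frame): u_1 = (0.604 + 0.758) / (1 + 0.604·0.758) = 1.3620/1.4578 = 0.9343.
Compose with the secondary particle (u' = 0.435 in the decay fragment frame): u_2 = (0.435 + 0.934) / (1 + 0.435·0.934) = 1.3693/1.4064 = 0.9736.

0.974c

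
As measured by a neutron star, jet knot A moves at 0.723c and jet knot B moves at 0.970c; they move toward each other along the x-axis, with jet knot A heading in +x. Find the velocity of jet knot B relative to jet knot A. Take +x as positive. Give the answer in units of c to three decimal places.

β_A = 0.723, β_B = -0.970.
Transform to A's frame with the inverse velocity-addition law: u' = (u − v)/(1 − uv/c²), taking u = β_B and v = β_A.
u' = (-0.970 − 0.723) / (1 − (0.723)(-0.970)) = -1.6930/1.7013 = -0.9951.

-0.995c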